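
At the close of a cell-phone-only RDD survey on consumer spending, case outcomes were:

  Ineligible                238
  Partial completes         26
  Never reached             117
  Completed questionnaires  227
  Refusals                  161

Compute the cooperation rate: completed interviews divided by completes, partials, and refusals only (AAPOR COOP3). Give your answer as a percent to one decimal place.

54.8%

Numerator = 227
Denominator = 227 + 26 + 161 = 414
COOP3 = 227 / 414 = 0.5483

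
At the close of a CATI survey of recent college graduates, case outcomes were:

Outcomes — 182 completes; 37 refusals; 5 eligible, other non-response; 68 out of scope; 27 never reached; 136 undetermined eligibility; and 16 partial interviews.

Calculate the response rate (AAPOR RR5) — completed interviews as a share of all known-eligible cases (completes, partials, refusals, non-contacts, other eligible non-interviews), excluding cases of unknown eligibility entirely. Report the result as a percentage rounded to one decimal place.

Numerator → 182
Base → 182 + 16 + 37 + 27 + 5 = 267
RR5 = 182 / 267 = 0.6816

68.2%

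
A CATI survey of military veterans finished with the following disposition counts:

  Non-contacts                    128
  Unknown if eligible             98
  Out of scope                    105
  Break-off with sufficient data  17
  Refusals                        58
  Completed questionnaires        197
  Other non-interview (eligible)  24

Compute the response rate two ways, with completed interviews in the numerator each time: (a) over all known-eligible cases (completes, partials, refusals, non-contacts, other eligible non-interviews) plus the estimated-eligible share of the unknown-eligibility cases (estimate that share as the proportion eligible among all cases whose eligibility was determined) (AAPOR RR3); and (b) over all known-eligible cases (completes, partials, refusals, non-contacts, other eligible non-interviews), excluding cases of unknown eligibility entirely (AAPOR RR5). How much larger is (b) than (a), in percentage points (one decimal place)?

Top: 197
Eligible (known): 197 + 17 + 58 + 128 + 24 = 424
e = 424 / (424 + 105) = 424 / 529 = 0.8015
Estimated eligible among unknowns: 0.8015 × 98 = 78.55
Denominator: 424 + 78.55 = 502.55
RR3 = 197 / 502.55 = 0.3920
Denominator: 197 + 17 + 58 + 128 + 24 = 424
RR5 = 197 / 424 = 0.4646
Difference = 46.46 − 39.20 = 7.26 percentage points

7.3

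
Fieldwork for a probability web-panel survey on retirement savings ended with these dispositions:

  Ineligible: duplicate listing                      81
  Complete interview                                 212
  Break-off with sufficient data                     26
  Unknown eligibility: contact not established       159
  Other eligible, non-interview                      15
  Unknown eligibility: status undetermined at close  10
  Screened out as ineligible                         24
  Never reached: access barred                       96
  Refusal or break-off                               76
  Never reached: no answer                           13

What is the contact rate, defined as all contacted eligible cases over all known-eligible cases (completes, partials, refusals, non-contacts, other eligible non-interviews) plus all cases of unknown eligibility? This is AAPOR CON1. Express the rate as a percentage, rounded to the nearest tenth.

Never reached = 13 + 96 = 109
Eligibility not determined = 159 + 10 = 169
Screened out, ineligible = 24 + 81 = 105
Top = 212 + 26 + 76 + 15 = 329
Base = 212 + 26 + 76 + 109 + 15 + 169 = 607
CON1 = 329 / 607 = 0.5420

54.2%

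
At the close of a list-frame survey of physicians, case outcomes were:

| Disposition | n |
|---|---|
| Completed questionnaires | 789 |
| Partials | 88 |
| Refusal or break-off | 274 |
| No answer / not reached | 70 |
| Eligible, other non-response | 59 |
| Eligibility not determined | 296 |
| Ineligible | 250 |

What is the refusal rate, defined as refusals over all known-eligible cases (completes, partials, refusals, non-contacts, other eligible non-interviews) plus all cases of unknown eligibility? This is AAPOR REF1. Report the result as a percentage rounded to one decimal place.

17.4%

Top = 274
Denominator = 789 + 88 + 274 + 70 + 59 + 296 = 1576
REF1 = 274 / 1576 = 0.1739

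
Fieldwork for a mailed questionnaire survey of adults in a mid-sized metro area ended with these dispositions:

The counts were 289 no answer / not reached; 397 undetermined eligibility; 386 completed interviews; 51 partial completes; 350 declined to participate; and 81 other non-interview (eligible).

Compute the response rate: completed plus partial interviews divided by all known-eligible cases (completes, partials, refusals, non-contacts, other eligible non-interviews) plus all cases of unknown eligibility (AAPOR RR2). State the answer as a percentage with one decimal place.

Numerator: 386 + 51 = 437
Base: 386 + 51 + 350 + 289 + 81 + 397 = 1554
RR2 = 437 / 1554 = 0.2812

28.1%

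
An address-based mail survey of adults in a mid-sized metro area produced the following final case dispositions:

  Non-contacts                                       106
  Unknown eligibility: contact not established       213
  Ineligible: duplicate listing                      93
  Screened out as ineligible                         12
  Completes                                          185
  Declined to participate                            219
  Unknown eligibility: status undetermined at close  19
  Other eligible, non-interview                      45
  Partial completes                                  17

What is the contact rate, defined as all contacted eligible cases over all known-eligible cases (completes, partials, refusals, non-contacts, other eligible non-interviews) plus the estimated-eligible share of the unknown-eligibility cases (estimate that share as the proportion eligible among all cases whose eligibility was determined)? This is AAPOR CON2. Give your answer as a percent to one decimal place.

60.7%

Eligibility not determined = 213 + 19 = 232
Not eligible = 12 + 93 = 105
Numerator → 185 + 17 + 219 + 45 = 466
Determined eligible → 185 + 17 + 219 + 106 + 45 = 572
e = 572 / (572 + 105) = 572 / 677 = 0.8449
Eligible share of unknowns → 0.8449 × 232 = 196.02
Base → 572 + 196.02 = 768.02
CON2 = 466 / 768.02 = 0.6068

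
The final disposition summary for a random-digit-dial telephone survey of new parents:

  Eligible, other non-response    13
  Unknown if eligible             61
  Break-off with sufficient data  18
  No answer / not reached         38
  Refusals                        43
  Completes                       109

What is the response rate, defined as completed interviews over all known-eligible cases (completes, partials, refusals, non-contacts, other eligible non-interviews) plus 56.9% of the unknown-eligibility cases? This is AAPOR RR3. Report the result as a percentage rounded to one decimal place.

42.6%

Num: 109
Known eligible: 109 + 18 + 43 + 38 + 13 = 221
Eligible share of unknowns: 0.5690 × 61 = 34.71
Denom: 221 + 34.71 = 255.71
RR3 = 109 / 255.71 = 0.4263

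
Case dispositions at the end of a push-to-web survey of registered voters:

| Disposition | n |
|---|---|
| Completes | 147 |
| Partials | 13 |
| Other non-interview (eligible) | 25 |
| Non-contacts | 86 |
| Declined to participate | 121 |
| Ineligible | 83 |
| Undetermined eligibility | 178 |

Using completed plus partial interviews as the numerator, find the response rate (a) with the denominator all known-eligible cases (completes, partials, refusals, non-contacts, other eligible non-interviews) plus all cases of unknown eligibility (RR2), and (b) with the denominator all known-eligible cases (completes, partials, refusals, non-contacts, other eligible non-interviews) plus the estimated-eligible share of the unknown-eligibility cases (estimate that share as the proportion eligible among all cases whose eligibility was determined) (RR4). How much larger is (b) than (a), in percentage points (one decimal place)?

Num = 147 + 13 = 160
Base = 147 + 13 + 121 + 86 + 25 + 178 = 570
RR2 = 160 / 570 = 0.2807
Known eligible = 147 + 13 + 121 + 86 + 25 = 392
e = 392 / (392 + 83) = 392 / 475 = 0.8253
Estimated eligible among unknowns = 0.8253 × 178 = 146.90
Base = 392 + 146.90 = 538.90
RR4 = 160 / 538.90 = 0.2969
Difference = 29.69 − 28.07 = 1.62 percentage points

1.6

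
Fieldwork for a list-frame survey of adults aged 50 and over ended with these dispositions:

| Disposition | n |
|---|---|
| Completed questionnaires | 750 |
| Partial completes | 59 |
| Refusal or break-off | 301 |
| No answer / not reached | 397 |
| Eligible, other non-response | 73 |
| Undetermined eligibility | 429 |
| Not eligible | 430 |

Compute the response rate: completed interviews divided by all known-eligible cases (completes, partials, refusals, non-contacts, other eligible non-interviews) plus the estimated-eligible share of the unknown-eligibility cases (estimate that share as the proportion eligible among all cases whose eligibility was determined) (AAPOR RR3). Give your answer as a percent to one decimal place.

Numerator: 750
Determined eligible: 750 + 59 + 301 + 397 + 73 = 1580
e = 1580 / (1580 + 430) = 1580 / 2010 = 0.7861
Eligible share of unknowns: 0.7861 × 429 = 337.24
Base: 1580 + 337.24 = 1917.24
RR3 = 750 / 1917.24 = 0.3912

39.1%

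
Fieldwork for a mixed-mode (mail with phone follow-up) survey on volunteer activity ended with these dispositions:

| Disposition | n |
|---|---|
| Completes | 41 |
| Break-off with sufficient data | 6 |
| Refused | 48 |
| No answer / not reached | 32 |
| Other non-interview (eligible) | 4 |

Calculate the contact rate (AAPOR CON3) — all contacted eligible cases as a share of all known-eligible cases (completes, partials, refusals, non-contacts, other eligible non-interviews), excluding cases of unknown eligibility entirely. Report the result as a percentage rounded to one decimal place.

Num → 41 + 6 + 48 + 4 = 99
Denom → 41 + 6 + 48 + 32 + 4 = 131
CON3 = 99 / 131 = 0.7557

75.6%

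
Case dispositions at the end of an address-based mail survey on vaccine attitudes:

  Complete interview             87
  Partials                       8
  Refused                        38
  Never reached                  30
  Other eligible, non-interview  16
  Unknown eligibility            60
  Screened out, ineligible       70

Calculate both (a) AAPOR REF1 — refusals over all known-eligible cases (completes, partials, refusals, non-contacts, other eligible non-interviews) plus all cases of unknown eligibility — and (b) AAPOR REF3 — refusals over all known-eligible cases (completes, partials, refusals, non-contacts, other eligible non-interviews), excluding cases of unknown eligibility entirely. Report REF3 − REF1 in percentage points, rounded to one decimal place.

5.3

Top = 38
Denominator = 87 + 8 + 38 + 30 + 16 + 60 = 239
REF1 = 38 / 239 = 0.1590
Denominator = 87 + 8 + 38 + 30 + 16 = 179
REF3 = 38 / 179 = 0.2123
Difference = 21.23 − 15.90 = 5.33 percentage points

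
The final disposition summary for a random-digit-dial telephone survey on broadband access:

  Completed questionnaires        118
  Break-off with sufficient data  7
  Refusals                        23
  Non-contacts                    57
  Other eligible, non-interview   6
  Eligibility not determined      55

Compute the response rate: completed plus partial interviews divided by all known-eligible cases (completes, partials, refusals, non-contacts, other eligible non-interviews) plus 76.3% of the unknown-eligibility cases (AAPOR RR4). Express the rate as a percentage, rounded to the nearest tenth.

Num → 118 + 7 = 125
Eligible (known) → 118 + 7 + 23 + 57 + 6 = 211
e × U → 0.7630 × 55 = 41.97
Base → 211 + 41.97 = 252.97
RR4 = 125 / 252.97 = 0.4941

49.4%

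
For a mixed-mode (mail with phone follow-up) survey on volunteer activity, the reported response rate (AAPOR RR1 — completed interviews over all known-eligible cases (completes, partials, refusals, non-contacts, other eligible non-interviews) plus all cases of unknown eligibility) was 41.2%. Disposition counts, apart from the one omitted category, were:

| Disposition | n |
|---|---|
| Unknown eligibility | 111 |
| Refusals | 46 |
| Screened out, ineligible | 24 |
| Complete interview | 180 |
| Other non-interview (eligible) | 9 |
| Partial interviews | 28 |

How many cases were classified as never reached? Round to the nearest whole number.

RR1 = 180 / D = 0.412
D = 180 / 0.412 = 436.9
Rest of base = 374
never reached = 436.9 − 374 ≈ 63

63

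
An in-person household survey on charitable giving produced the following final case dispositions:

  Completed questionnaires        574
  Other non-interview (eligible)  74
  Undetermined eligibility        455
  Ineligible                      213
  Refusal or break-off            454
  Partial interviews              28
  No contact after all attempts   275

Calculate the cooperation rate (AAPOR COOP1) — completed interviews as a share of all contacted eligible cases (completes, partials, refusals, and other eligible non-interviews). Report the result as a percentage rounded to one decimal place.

50.8%

Numerator = 574
Denominator = 574 + 28 + 454 + 74 = 1130
COOP1 = 574 / 1130 = 0.5080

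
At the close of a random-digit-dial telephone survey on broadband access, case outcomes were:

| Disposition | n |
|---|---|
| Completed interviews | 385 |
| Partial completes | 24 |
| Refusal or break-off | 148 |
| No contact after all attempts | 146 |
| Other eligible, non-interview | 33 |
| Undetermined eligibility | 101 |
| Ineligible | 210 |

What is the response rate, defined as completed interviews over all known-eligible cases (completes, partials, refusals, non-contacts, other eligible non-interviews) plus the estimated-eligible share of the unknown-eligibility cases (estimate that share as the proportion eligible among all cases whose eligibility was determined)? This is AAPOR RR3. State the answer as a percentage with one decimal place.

Num: 385
Eligible (known): 385 + 24 + 148 + 146 + 33 = 736
e = 736 / (736 + 210) = 736 / 946 = 0.7780
e × U: 0.7780 × 101 = 78.58
Denominator: 736 + 78.58 = 814.58
RR3 = 385 / 814.58 = 0.4726

47.3%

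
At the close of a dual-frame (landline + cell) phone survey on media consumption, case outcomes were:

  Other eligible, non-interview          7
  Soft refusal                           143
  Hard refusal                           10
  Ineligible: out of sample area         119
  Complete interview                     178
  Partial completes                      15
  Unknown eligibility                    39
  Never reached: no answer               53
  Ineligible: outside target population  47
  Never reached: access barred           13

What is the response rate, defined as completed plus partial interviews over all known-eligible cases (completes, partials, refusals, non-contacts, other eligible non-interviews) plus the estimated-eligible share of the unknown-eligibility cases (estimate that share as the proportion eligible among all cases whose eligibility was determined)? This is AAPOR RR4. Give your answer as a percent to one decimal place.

43.2%

Refusals = 10 + 143 = 153
Never reached = 53 + 13 = 66
Ineligible = 47 + 119 = 166
Top → 178 + 15 = 193
Known eligible → 178 + 15 + 153 + 66 + 7 = 419
e = 419 / (419 + 166) = 419 / 585 = 0.7162
e × U → 0.7162 × 39 = 27.93
Denominator → 419 + 27.93 = 446.93
RR4 = 193 / 446.93 = 0.4318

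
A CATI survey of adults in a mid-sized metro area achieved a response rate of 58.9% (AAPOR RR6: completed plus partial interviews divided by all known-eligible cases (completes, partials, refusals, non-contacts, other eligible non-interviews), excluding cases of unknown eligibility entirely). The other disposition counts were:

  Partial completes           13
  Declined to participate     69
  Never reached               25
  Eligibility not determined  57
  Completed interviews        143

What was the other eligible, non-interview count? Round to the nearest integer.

Top = 143 + 13 = 156
RR6 = 156 / D = 0.589
D = 156 / 0.589 = 264.9
Other denominator terms total 250
other eligible, non-interview = 264.9 − 250 ≈ 15

15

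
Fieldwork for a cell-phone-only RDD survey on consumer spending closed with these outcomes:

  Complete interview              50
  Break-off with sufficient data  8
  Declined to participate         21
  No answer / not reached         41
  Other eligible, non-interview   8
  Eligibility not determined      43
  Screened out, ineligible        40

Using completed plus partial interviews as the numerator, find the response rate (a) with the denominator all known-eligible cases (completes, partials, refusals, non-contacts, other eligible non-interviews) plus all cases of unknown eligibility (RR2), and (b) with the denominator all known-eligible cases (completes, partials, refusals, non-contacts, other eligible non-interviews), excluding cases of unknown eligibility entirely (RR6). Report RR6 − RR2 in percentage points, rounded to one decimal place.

11.4

Num: 50 + 8 = 58
Base: 50 + 8 + 21 + 41 + 8 + 43 = 171
RR2 = 58 / 171 = 0.3392
Base: 50 + 8 + 21 + 41 + 8 = 128
RR6 = 58 / 128 = 0.4531
Difference = 45.31 − 33.92 = 11.39 percentage points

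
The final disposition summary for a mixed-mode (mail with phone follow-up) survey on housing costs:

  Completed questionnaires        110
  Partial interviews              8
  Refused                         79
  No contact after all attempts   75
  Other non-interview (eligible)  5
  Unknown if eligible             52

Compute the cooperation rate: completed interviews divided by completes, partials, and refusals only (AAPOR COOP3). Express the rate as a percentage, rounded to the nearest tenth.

55.8%

Top = 110
Denom = 110 + 8 + 79 = 197
COOP3 = 110 / 197 = 0.5584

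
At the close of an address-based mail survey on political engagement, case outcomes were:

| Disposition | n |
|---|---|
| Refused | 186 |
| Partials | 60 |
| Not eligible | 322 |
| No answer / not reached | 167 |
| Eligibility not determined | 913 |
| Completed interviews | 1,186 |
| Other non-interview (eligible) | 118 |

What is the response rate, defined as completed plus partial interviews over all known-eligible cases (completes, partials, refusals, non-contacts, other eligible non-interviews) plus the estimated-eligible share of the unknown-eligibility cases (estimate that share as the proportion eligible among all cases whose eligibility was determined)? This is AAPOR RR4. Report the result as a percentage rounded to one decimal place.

Num = 1186 + 60 = 1246
Determined eligible = 1186 + 60 + 186 + 167 + 118 = 1717
e = 1717 / (1717 + 322) = 1717 / 2039 = 0.8421
Estimated eligible among unknowns = 0.8421 × 913 = 768.84
Denom = 1717 + 768.84 = 2485.84
RR4 = 1246 / 2485.84 = 0.5012

50.1%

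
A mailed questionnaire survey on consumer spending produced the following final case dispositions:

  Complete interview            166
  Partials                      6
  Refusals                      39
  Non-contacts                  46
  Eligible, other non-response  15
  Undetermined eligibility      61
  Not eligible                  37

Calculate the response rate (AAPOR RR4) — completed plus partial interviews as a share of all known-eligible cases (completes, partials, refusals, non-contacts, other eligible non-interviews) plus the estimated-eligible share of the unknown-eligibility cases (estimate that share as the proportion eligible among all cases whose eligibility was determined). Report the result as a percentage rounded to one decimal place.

52.8%

Numerator → 166 + 6 = 172
Known eligible → 166 + 6 + 39 + 46 + 15 = 272
e = 272 / (272 + 37) = 272 / 309 = 0.8803
e × U → 0.8803 × 61 = 53.70
Denom → 272 + 53.70 = 325.70
RR4 = 172 / 325.70 = 0.5281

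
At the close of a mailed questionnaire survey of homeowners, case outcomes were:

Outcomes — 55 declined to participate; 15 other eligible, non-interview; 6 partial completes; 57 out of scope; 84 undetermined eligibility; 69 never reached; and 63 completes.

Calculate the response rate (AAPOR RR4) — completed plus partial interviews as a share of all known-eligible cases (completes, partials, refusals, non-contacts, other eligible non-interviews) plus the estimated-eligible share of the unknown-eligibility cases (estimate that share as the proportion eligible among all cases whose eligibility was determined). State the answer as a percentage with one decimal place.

25.2%

Num → 63 + 6 = 69
Eligible (known) → 63 + 6 + 55 + 69 + 15 = 208
e = 208 / (208 + 57) = 208 / 265 = 0.7849
Estimated eligible among unknowns → 0.7849 × 84 = 65.93
Denom → 208 + 65.93 = 273.93
RR4 = 69 / 273.93 = 0.2519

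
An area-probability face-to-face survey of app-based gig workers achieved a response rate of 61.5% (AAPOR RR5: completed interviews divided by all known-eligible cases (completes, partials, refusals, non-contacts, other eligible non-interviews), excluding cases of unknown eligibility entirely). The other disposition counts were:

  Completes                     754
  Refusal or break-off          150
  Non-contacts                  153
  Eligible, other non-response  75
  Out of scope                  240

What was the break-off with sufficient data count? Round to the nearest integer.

94

RR5 = 754 / D = 0.615
D = 754 / 0.615 = 1226.0
Other denominator terms total 1132
break-off with sufficient data = 1226.0 − 1132 ≈ 94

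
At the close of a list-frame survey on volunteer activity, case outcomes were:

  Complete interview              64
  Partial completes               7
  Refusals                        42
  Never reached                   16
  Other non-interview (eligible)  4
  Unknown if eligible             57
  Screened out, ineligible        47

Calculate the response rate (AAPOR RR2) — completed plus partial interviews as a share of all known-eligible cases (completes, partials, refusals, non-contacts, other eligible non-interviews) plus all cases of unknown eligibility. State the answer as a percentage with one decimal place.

37.4%

Top = 64 + 7 = 71
Base = 64 + 7 + 42 + 16 + 4 + 57 = 190
RR2 = 71 / 190 = 0.3737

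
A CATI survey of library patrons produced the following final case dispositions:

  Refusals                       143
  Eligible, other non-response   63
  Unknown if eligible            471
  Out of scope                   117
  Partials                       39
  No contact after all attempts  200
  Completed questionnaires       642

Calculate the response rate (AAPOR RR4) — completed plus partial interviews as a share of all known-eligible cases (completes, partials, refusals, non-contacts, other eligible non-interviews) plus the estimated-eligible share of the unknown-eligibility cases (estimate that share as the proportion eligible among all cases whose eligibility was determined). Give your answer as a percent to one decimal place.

45.0%

Top: 642 + 39 = 681
Known eligible: 642 + 39 + 143 + 200 + 63 = 1087
e = 1087 / (1087 + 117) = 1087 / 1204 = 0.9028
e × U: 0.9028 × 471 = 425.22
Denominator: 1087 + 425.22 = 1512.22
RR4 = 681 / 1512.22 = 0.4503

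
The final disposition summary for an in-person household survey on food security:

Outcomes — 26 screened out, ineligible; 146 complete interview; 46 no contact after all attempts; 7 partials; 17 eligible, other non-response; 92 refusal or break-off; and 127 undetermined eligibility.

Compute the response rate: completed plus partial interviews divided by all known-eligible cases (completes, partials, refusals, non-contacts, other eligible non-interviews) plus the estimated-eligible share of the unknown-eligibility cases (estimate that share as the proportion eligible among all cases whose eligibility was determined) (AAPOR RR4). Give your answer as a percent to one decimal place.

Top: 146 + 7 = 153
Eligible (known): 146 + 7 + 92 + 46 + 17 = 308
e = 308 / (308 + 26) = 308 / 334 = 0.9222
Estimated eligible among unknowns: 0.9222 × 127 = 117.12
Denom: 308 + 117.12 = 425.12
RR4 = 153 / 425.12 = 0.3599

36.0%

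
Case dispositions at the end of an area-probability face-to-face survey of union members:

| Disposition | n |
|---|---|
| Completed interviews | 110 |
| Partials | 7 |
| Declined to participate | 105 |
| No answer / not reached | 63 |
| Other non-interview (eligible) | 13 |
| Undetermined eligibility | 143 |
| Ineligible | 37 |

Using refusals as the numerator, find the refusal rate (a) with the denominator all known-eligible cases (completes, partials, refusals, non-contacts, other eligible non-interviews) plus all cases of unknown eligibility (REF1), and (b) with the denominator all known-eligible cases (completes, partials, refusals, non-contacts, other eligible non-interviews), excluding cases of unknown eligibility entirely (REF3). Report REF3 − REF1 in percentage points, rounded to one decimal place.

Numerator: 105
Base: 110 + 7 + 105 + 63 + 13 + 143 = 441
REF1 = 105 / 441 = 0.2381
Base: 110 + 7 + 105 + 63 + 13 = 298
REF3 = 105 / 298 = 0.3523
Difference = 35.23 − 23.81 = 11.42 percentage points

11.4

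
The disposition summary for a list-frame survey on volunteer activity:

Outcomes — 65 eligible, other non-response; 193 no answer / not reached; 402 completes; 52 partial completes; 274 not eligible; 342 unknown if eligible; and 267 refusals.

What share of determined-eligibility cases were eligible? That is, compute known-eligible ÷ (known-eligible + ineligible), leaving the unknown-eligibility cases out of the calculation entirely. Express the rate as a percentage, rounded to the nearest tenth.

Eligible (known) → 402 + 52 + 267 + 193 + 65 = 979
e = 979 / (979 + 274) = 979 / 1253 = 0.7813

78.1%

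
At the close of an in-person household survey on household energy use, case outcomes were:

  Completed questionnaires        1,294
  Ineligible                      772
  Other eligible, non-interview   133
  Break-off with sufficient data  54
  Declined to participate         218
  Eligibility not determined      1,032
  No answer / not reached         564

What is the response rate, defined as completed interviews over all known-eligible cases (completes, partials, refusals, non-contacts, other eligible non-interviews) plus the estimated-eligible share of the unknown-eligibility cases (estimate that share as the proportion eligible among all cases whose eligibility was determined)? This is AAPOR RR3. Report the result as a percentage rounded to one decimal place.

42.7%

Numerator: 1294
Known eligible: 1294 + 54 + 218 + 564 + 133 = 2263
e = 2263 / (2263 + 772) = 2263 / 3035 = 0.7456
Estimated eligible among unknowns: 0.7456 × 1032 = 769.46
Denom: 2263 + 769.46 = 3032.46
RR3 = 1294 / 3032.46 = 0.4267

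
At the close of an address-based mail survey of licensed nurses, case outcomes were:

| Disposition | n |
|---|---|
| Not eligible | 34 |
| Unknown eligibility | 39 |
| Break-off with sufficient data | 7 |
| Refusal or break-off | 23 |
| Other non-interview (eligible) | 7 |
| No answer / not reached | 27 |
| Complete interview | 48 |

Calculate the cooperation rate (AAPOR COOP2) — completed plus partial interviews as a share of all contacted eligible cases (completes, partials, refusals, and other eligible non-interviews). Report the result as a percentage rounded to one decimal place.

Num: 48 + 7 = 55
Denominator: 48 + 7 + 23 + 7 = 85
COOP2 = 55 / 85 = 0.6471

64.7%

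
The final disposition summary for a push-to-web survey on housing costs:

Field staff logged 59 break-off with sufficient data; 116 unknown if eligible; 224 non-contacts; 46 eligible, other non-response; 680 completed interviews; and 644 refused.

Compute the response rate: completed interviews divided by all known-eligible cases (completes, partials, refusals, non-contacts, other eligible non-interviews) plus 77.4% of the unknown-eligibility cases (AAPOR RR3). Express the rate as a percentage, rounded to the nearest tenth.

39.0%

Numerator: 680
Known eligible: 680 + 59 + 644 + 224 + 46 = 1653
e × U: 0.7740 × 116 = 89.78
Denominator: 1653 + 89.78 = 1742.78
RR3 = 680 / 1742.78 = 0.3902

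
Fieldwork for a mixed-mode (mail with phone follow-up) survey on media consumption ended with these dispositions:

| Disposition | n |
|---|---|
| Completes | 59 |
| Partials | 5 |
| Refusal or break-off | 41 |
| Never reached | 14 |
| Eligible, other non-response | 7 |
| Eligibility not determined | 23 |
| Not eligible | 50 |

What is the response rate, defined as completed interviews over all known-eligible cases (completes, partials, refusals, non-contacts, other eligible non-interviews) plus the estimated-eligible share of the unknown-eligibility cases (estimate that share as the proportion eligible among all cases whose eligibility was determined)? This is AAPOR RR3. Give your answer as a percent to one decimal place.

41.4%

Num → 59
Determined eligible → 59 + 5 + 41 + 14 + 7 = 126
e = 126 / (126 + 50) = 126 / 176 = 0.7159
Estimated eligible among unknowns → 0.7159 × 23 = 16.47
Denom → 126 + 16.47 = 142.47
RR3 = 59 / 142.47 = 0.4141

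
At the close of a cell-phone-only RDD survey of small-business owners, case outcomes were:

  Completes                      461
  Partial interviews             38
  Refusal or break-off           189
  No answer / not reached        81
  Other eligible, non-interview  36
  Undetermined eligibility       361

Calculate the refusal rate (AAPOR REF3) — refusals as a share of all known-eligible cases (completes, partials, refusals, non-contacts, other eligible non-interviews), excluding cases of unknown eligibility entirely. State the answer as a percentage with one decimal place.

23.5%

Top: 189
Denominator: 461 + 38 + 189 + 81 + 36 = 805
REF3 = 189 / 805 = 0.2348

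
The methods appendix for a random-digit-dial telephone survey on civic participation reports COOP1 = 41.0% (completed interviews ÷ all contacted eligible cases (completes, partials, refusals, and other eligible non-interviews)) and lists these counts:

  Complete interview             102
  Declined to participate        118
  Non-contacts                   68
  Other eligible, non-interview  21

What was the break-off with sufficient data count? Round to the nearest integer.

8

COOP1 = 102 / D = 0.410
D = 102 / 0.410 = 248.8
Rest of base = 241
break-off with sufficient data = 248.8 − 241 ≈ 8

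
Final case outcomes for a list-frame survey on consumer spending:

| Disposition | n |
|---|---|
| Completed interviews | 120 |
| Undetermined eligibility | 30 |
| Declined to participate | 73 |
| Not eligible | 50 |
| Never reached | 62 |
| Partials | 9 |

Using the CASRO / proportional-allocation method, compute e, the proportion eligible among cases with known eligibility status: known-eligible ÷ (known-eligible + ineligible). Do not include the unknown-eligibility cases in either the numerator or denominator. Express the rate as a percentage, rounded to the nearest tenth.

84.1%

Eligible (known) = 120 + 9 + 73 + 62 = 264
e = 264 / (264 + 50) = 264 / 314 = 0.8408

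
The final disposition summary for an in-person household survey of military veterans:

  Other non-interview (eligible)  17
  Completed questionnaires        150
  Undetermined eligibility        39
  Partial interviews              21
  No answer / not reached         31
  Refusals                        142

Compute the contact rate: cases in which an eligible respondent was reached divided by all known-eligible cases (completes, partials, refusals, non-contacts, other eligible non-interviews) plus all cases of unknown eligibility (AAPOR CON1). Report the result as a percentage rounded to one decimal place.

Top = 150 + 21 + 142 + 17 = 330
Denom = 150 + 21 + 142 + 31 + 17 + 39 = 400
CON1 = 330 / 400 = 0.8250

82.5%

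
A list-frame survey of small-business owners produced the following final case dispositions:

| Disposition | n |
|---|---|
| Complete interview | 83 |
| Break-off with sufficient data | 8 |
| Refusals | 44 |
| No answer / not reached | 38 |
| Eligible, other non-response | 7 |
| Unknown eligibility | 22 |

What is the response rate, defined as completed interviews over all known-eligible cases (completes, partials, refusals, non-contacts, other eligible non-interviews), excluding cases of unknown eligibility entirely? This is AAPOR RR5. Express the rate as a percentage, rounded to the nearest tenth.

46.1%

Numerator → 83
Base → 83 + 8 + 44 + 38 + 7 = 180
RR5 = 83 / 180 = 0.4611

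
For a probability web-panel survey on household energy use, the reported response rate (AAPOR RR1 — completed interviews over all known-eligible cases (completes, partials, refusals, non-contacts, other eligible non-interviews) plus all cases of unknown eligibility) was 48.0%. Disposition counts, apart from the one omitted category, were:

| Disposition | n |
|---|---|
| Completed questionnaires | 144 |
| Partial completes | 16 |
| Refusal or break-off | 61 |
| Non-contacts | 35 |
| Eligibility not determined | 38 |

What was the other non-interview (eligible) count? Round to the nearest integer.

RR1 = 144 / D = 0.480
D = 144 / 0.480 = 300.0
Remaining denominator categories sum to 294
other non-interview (eligible) = 300.0 − 294 ≈ 6

6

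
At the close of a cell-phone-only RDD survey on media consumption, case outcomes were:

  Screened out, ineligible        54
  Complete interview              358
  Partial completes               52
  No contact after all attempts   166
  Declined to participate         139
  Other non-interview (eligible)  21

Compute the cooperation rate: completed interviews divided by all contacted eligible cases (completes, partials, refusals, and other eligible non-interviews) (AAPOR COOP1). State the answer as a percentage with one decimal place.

62.8%

Num = 358
Denominator = 358 + 52 + 139 + 21 = 570
COOP1 = 358 / 570 = 0.6281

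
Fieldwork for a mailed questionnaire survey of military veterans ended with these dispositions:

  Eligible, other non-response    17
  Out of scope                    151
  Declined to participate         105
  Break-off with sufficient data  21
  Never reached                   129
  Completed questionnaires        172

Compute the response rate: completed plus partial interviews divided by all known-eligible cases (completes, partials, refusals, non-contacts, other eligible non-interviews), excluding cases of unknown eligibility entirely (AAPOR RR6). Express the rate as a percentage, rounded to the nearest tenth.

Top = 172 + 21 = 193
Denom = 172 + 21 + 105 + 129 + 17 = 444
RR6 = 193 / 444 = 0.4347

43.5%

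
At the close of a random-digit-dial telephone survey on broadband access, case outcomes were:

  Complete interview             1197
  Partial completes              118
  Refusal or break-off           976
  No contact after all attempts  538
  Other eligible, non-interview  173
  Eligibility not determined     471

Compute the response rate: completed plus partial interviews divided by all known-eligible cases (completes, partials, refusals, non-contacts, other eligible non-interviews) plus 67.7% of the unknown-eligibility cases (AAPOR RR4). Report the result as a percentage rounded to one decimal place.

39.6%

Numerator → 1197 + 118 = 1315
Eligible (known) → 1197 + 118 + 976 + 538 + 173 = 3002
Eligible share of unknowns → 0.6770 × 471 = 318.87
Denominator → 3002 + 318.87 = 3320.87
RR4 = 1315 / 3320.87 = 0.3960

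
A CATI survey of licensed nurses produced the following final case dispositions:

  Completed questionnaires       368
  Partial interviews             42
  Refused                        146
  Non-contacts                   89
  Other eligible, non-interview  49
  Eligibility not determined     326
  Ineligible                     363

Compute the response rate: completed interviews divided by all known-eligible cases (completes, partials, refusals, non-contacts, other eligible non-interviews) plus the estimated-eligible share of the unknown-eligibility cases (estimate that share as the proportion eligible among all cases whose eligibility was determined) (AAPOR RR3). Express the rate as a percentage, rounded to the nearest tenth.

Numerator → 368
Known eligible → 368 + 42 + 146 + 89 + 49 = 694
e = 694 / (694 + 363) = 694 / 1057 = 0.6566
Eligible share of unknowns → 0.6566 × 326 = 214.05
Base → 694 + 214.05 = 908.05
RR3 = 368 / 908.05 = 0.4053

40.5%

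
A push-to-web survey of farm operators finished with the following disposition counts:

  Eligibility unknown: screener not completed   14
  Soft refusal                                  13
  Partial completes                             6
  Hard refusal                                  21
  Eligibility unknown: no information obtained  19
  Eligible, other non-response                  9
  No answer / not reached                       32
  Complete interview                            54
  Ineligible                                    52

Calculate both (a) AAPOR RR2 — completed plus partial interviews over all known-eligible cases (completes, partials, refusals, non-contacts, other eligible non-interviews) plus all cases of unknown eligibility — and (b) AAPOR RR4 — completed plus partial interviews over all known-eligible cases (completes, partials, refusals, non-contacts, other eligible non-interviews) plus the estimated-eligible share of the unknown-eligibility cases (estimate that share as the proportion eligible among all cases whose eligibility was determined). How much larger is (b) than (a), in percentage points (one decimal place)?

2.1

Refused = 21 + 13 = 34
Eligibility not determined = 14 + 19 = 33
Top → 54 + 6 = 60
Denom → 54 + 6 + 34 + 32 + 9 + 33 = 168
RR2 = 60 / 168 = 0.3571
Known eligible → 54 + 6 + 34 + 32 + 9 = 135
e = 135 / (135 + 52) = 135 / 187 = 0.7219
Eligible share of unknowns → 0.7219 × 33 = 23.82
Denom → 135 + 23.82 = 158.82
RR4 = 60 / 158.82 = 0.3778
Difference = 37.78 − 35.71 = 2.07 percentage points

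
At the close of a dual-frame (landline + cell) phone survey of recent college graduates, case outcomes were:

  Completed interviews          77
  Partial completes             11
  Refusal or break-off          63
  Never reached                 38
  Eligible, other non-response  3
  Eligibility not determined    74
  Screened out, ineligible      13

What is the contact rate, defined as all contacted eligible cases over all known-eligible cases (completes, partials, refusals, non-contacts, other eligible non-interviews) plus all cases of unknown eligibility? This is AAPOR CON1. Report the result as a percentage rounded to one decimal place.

Num = 77 + 11 + 63 + 3 = 154
Denominator = 77 + 11 + 63 + 38 + 3 + 74 = 266
CON1 = 154 / 266 = 0.5789

57.9%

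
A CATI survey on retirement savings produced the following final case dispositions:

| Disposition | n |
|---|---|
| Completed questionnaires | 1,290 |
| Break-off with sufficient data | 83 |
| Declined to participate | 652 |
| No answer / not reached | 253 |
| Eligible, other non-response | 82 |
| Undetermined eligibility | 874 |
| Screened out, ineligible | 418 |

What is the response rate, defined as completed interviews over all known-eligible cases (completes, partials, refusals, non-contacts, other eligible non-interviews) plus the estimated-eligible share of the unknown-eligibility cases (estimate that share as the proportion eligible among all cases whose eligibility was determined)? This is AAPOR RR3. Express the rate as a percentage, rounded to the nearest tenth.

41.6%

Top → 1290
Eligible (known) → 1290 + 83 + 652 + 253 + 82 = 2360
e = 2360 / (2360 + 418) = 2360 / 2778 = 0.8495
e × U → 0.8495 × 874 = 742.46
Denom → 2360 + 742.46 = 3102.46
RR3 = 1290 / 3102.46 = 0.4158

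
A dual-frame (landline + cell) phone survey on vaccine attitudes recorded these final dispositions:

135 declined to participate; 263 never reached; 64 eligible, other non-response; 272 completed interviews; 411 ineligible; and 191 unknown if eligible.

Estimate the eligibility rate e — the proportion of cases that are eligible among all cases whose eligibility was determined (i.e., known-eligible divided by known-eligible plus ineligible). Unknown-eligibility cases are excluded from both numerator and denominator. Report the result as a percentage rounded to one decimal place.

64.1%

Known eligible = 272 + 135 + 263 + 64 = 734
e = 734 / (734 + 411) = 734 / 1145 = 0.6410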